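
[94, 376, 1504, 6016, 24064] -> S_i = 94*4^i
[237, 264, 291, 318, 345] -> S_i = 237 + 27*i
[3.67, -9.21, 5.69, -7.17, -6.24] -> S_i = Random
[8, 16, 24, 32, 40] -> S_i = 8 + 8*i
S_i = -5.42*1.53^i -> [-5.42, -8.29, -12.69, -19.41, -29.7]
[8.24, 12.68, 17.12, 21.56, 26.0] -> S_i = 8.24 + 4.44*i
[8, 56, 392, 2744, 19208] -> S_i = 8*7^i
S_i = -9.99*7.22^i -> [-9.99, -72.13, -520.76, -3759.91, -27146.53]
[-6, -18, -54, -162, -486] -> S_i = -6*3^i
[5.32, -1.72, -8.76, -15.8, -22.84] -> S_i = 5.32 + -7.04*i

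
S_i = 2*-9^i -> [2, -18, 162, -1458, 13122]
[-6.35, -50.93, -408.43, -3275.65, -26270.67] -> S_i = -6.35*8.02^i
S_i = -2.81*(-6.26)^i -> [-2.81, 17.59, -110.12, 689.33, -4315.23]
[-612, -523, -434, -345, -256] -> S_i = -612 + 89*i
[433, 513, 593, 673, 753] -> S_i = 433 + 80*i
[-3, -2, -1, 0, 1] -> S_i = -3 + 1*i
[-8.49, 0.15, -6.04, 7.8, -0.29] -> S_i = Random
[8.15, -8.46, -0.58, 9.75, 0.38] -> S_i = Random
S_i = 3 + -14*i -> [3, -11, -25, -39, -53]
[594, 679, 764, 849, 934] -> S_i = 594 + 85*i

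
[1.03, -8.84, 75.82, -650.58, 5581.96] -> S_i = 1.03*(-8.58)^i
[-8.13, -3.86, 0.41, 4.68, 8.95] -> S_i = -8.13 + 4.27*i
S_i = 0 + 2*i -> [0, 2, 4, 6, 8]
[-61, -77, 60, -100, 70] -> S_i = Random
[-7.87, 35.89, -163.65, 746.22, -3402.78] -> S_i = -7.87*(-4.56)^i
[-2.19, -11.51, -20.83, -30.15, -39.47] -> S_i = -2.19 + -9.32*i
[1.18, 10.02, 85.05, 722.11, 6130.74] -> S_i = 1.18*8.49^i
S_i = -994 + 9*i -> [-994, -985, -976, -967, -958]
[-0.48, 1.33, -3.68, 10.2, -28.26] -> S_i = -0.48*(-2.77)^i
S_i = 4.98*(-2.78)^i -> [4.98, -13.84, 38.49, -107.0, 297.45]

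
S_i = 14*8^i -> [14, 112, 896, 7168, 57344]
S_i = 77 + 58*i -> [77, 135, 193, 251, 309]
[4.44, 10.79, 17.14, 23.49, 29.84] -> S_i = 4.44 + 6.35*i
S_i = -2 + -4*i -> [-2, -6, -10, -14, -18]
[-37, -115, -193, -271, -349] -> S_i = -37 + -78*i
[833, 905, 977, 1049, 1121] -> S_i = 833 + 72*i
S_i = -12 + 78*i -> [-12, 66, 144, 222, 300]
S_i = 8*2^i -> [8, 16, 32, 64, 128]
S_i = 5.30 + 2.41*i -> [5.3, 7.71, 10.12, 12.53, 14.94]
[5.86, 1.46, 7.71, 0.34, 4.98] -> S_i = Random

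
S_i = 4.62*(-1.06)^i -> [4.62, -4.9, 5.19, -5.5, 5.83]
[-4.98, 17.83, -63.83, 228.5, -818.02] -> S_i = -4.98*(-3.58)^i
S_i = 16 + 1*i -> [16, 17, 18, 19, 20]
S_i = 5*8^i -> [5, 40, 320, 2560, 20480]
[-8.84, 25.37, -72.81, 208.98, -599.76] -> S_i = -8.84*(-2.87)^i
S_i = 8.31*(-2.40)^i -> [8.31, -19.94, 47.87, -114.88, 275.71]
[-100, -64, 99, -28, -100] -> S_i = Random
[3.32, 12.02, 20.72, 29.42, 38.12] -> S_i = 3.32 + 8.70*i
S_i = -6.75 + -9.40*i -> [-6.75, -16.15, -25.55, -34.95, -44.35]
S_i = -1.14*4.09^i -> [-1.14, -4.66, -19.07, -78.0, -319.01]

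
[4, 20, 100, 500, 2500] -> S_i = 4*5^i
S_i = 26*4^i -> [26, 104, 416, 1664, 6656]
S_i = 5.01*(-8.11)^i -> [5.01, -40.63, 329.52, -2672.39, 21673.11]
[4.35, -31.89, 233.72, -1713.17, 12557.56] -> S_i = 4.35*(-7.33)^i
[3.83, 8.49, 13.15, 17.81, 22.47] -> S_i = 3.83 + 4.66*i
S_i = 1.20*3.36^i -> [1.2, 4.03, 13.55, 45.52, 152.95]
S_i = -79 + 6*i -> [-79, -73, -67, -61, -55]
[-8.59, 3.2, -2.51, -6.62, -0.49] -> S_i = Random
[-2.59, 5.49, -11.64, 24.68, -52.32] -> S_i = -2.59*(-2.12)^i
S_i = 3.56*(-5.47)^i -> [3.56, -19.47, 106.52, -582.66, 3187.13]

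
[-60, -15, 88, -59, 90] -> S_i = Random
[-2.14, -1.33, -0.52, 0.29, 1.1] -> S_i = -2.14 + 0.81*i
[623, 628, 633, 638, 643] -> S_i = 623 + 5*i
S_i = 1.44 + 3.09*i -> [1.44, 4.53, 7.62, 10.71, 13.8]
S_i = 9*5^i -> [9, 45, 225, 1125, 5625]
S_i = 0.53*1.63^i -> [0.53, 0.86, 1.41, 2.3, 3.74]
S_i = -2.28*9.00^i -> [-2.28, -20.52, -184.68, -1662.12, -14959.08]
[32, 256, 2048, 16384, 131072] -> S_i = 32*8^i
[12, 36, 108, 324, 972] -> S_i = 12*3^i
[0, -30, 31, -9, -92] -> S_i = Random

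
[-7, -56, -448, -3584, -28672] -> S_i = -7*8^i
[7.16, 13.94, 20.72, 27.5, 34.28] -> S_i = 7.16 + 6.78*i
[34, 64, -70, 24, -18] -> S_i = Random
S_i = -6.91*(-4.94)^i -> [-6.91, 34.14, -168.63, 833.03, -4115.15]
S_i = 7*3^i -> [7, 21, 63, 189, 567]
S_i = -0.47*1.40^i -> [-0.47, -0.66, -0.92, -1.29, -1.81]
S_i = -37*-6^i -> [-37, 222, -1332, 7992, -47952]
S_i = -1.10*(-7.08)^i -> [-1.1, 7.79, -55.14, 390.38, -2763.92]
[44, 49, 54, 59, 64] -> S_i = 44 + 5*i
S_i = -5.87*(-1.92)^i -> [-5.87, 11.27, -21.64, 41.55, -79.77]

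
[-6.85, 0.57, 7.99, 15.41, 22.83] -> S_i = -6.85 + 7.42*i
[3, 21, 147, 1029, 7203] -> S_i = 3*7^i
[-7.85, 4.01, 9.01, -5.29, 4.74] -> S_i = Random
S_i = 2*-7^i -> [2, -14, 98, -686, 4802]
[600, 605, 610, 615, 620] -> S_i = 600 + 5*i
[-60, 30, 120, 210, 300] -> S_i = -60 + 90*i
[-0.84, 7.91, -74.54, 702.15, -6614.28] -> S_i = -0.84*(-9.42)^i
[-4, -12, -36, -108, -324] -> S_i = -4*3^i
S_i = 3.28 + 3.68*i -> [3.28, 6.96, 10.64, 14.32, 18.0]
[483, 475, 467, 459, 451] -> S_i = 483 + -8*i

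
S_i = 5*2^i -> [5, 10, 20, 40, 80]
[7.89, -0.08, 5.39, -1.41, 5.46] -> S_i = Random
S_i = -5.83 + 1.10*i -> [-5.83, -4.73, -3.63, -2.53, -1.43]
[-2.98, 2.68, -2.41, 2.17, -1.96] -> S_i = -2.98*(-0.90)^i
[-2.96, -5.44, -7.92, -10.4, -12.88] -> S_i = -2.96 + -2.48*i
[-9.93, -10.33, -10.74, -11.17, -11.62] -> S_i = -9.93*1.04^i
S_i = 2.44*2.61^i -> [2.44, 6.37, 16.62, 43.38, 113.23]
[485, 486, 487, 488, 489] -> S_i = 485 + 1*i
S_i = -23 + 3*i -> [-23, -20, -17, -14, -11]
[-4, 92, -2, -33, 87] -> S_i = Random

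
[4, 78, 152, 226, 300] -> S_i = 4 + 74*i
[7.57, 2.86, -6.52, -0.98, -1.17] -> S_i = Random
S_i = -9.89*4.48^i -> [-9.89, -44.31, -198.5, -889.26, -3983.9]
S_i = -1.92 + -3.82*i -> [-1.92, -5.74, -9.56, -13.38, -17.2]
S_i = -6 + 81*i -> [-6, 75, 156, 237, 318]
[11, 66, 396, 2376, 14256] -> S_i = 11*6^i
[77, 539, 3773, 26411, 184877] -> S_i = 77*7^i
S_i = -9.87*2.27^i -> [-9.87, -22.4, -50.86, -115.45, -262.07]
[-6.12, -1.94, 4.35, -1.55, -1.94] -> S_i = Random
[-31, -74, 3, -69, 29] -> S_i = Random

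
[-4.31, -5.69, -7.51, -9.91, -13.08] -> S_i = -4.31*1.32^i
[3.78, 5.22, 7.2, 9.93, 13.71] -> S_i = 3.78*1.38^i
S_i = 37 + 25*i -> [37, 62, 87, 112, 137]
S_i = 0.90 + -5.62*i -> [0.9, -4.72, -10.34, -15.96, -21.58]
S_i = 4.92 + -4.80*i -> [4.92, 0.12, -4.68, -9.48, -14.28]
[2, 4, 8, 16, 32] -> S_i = 2*2^i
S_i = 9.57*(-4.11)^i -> [9.57, -39.33, 161.66, -664.41, 2730.73]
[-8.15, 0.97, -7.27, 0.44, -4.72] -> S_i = Random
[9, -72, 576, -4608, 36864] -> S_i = 9*-8^i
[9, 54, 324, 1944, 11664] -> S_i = 9*6^i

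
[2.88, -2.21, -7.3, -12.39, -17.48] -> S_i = 2.88 + -5.09*i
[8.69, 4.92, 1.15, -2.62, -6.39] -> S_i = 8.69 + -3.77*i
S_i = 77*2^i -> [77, 154, 308, 616, 1232]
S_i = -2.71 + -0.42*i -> [-2.71, -3.13, -3.55, -3.97, -4.39]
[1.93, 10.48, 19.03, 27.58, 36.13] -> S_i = 1.93 + 8.55*i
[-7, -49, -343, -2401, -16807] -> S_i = -7*7^i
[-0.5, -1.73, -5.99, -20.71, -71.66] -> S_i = -0.50*3.46^i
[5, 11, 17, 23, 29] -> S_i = 5 + 6*i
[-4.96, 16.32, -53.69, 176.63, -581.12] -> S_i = -4.96*(-3.29)^i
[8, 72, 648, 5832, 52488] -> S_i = 8*9^i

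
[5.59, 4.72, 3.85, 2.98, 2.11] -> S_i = 5.59 + -0.87*i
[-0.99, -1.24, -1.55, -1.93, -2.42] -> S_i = -0.99*1.25^i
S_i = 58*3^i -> [58, 174, 522, 1566, 4698]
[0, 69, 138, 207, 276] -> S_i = 0 + 69*i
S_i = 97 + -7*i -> [97, 90, 83, 76, 69]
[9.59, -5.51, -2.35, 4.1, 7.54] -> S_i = Random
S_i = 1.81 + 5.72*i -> [1.81, 7.53, 13.25, 18.97, 24.69]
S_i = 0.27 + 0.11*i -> [0.27, 0.38, 0.49, 0.6, 0.71]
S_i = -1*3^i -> [-1, -3, -9, -27, -81]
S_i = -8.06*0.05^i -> [-8.06, -0.4, -0.02, -0.0, -0.0]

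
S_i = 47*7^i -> [47, 329, 2303, 16121, 112847]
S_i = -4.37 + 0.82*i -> [-4.37, -3.55, -2.73, -1.91, -1.09]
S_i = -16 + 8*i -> [-16, -8, 0, 8, 16]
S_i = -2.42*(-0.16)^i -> [-2.42, 0.39, -0.06, 0.01, -0.0]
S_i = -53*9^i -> [-53, -477, -4293, -38637, -347733]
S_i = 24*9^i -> [24, 216, 1944, 17496, 157464]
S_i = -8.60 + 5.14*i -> [-8.6, -3.46, 1.68, 6.82, 11.96]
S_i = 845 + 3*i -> [845, 848, 851, 854, 857]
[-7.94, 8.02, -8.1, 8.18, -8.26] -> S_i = -7.94*(-1.01)^i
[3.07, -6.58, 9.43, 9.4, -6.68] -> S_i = Random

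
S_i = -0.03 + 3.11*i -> [-0.03, 3.08, 6.19, 9.3, 12.41]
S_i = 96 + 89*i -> [96, 185, 274, 363, 452]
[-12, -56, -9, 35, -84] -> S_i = Random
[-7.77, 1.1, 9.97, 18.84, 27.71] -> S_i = -7.77 + 8.87*i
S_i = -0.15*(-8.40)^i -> [-0.15, 1.26, -10.58, 88.91, -746.81]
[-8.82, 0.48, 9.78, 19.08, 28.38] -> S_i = -8.82 + 9.30*i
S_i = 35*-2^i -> [35, -70, 140, -280, 560]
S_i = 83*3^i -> [83, 249, 747, 2241, 6723]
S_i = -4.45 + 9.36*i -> [-4.45, 4.91, 14.27, 23.63, 32.99]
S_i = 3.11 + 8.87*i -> [3.11, 11.98, 20.85, 29.72, 38.59]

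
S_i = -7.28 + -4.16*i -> [-7.28, -11.44, -15.6, -19.76, -23.92]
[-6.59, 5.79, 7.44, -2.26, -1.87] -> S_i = Random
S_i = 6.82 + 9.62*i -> [6.82, 16.44, 26.06, 35.68, 45.3]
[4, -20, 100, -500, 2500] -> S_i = 4*-5^i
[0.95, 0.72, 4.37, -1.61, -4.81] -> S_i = Random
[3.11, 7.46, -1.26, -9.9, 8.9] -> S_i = Random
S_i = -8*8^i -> [-8, -64, -512, -4096, -32768]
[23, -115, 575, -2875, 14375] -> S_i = 23*-5^i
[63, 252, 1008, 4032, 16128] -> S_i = 63*4^i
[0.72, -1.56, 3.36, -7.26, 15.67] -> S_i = 0.72*(-2.16)^i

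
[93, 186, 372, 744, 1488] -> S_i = 93*2^i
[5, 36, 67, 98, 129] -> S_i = 5 + 31*i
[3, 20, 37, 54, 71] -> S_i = 3 + 17*i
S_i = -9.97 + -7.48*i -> [-9.97, -17.45, -24.93, -32.41, -39.89]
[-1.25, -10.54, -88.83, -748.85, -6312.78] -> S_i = -1.25*8.43^i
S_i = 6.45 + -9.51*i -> [6.45, -3.06, -12.57, -22.08, -31.59]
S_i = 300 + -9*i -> [300, 291, 282, 273, 264]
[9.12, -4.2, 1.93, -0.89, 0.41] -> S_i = 9.12*(-0.46)^i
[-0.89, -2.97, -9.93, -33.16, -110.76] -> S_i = -0.89*3.34^i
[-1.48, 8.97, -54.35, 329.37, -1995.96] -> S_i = -1.48*(-6.06)^i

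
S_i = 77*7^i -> [77, 539, 3773, 26411, 184877]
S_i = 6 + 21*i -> [6, 27, 48, 69, 90]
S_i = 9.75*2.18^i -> [9.75, 21.26, 46.34, 101.01, 220.21]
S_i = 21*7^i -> [21, 147, 1029, 7203, 50421]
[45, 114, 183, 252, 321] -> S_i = 45 + 69*i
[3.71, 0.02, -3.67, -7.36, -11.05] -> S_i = 3.71 + -3.69*i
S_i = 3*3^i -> [3, 9, 27, 81, 243]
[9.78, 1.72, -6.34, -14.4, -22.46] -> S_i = 9.78 + -8.06*i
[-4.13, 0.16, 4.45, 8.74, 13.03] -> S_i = -4.13 + 4.29*i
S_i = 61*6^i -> [61, 366, 2196, 13176, 79056]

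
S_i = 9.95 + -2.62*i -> [9.95, 7.33, 4.71, 2.09, -0.53]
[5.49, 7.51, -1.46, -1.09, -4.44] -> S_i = Random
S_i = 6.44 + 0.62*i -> [6.44, 7.06, 7.68, 8.3, 8.92]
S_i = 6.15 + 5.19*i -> [6.15, 11.34, 16.53, 21.72, 26.91]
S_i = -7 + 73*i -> [-7, 66, 139, 212, 285]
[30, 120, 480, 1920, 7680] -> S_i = 30*4^i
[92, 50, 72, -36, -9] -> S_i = Random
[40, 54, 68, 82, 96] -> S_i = 40 + 14*i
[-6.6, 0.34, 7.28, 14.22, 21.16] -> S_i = -6.60 + 6.94*i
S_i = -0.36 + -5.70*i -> [-0.36, -6.06, -11.76, -17.46, -23.16]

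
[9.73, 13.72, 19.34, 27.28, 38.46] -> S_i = 9.73*1.41^i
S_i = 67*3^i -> [67, 201, 603, 1809, 5427]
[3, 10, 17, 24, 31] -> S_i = 3 + 7*i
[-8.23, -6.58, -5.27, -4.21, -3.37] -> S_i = -8.23*0.80^i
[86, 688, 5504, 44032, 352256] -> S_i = 86*8^i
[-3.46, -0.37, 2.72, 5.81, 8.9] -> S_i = -3.46 + 3.09*i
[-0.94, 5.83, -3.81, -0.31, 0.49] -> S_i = Random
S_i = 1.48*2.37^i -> [1.48, 3.51, 8.31, 19.7, 46.69]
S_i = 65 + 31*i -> [65, 96, 127, 158, 189]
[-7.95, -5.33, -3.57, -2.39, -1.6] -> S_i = -7.95*0.67^i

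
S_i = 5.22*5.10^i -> [5.22, 26.62, 135.77, 692.44, 3531.43]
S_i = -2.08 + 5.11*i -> [-2.08, 3.03, 8.14, 13.25, 18.36]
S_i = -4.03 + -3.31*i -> [-4.03, -7.34, -10.65, -13.96, -17.27]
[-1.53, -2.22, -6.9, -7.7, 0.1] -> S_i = Random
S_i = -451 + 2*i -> [-451, -449, -447, -445, -443]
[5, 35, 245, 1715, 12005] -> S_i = 5*7^i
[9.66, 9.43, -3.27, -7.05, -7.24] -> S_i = Random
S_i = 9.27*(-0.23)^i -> [9.27, -2.13, 0.49, -0.11, 0.03]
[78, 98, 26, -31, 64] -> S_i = Random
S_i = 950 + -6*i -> [950, 944, 938, 932, 926]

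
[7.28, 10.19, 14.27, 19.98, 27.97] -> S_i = 7.28*1.40^i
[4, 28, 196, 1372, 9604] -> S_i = 4*7^i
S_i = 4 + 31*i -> [4, 35, 66, 97, 128]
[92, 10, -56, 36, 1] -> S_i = Random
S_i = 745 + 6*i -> [745, 751, 757, 763, 769]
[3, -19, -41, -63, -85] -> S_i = 3 + -22*i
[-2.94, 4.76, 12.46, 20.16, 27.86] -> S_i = -2.94 + 7.70*i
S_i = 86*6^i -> [86, 516, 3096, 18576, 111456]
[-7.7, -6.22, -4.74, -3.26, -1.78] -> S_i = -7.70 + 1.48*i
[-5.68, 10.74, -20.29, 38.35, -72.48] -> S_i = -5.68*(-1.89)^i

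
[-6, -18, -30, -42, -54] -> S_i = -6 + -12*i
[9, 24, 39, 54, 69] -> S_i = 9 + 15*i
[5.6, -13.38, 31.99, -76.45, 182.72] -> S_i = 5.60*(-2.39)^i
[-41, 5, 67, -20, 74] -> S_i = Random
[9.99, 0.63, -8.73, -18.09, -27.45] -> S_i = 9.99 + -9.36*i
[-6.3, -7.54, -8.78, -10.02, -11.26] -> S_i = -6.30 + -1.24*i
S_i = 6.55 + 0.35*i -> [6.55, 6.9, 7.25, 7.6, 7.95]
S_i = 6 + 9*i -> [6, 15, 24, 33, 42]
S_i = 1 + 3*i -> [1, 4, 7, 10, 13]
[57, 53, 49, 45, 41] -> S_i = 57 + -4*i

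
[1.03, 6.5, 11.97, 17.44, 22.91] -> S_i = 1.03 + 5.47*i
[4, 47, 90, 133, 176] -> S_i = 4 + 43*i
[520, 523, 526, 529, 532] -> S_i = 520 + 3*i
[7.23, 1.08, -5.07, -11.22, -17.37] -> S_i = 7.23 + -6.15*i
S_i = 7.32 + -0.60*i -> [7.32, 6.72, 6.12, 5.52, 4.92]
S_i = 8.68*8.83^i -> [8.68, 76.64, 676.77, 5975.88, 52767.02]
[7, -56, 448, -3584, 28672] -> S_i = 7*-8^i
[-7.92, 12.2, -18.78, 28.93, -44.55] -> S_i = -7.92*(-1.54)^i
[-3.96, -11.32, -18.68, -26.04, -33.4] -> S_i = -3.96 + -7.36*i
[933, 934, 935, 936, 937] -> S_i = 933 + 1*i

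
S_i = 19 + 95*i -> [19, 114, 209, 304, 399]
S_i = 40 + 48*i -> [40, 88, 136, 184, 232]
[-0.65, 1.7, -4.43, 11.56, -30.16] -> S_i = -0.65*(-2.61)^i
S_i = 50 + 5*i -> [50, 55, 60, 65, 70]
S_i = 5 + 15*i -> [5, 20, 35, 50, 65]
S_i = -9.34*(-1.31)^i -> [-9.34, 12.24, -16.03, 21.0, -27.51]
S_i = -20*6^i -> [-20, -120, -720, -4320, -25920]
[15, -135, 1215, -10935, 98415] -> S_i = 15*-9^i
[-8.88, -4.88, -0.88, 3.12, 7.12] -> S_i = -8.88 + 4.00*i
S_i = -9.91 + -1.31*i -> [-9.91, -11.22, -12.53, -13.84, -15.15]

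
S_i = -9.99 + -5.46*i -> [-9.99, -15.45, -20.91, -26.37, -31.83]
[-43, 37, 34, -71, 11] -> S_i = Random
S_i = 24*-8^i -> [24, -192, 1536, -12288, 98304]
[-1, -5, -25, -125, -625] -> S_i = -1*5^i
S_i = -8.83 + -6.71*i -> [-8.83, -15.54, -22.25, -28.96, -35.67]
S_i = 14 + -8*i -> [14, 6, -2, -10, -18]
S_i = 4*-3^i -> [4, -12, 36, -108, 324]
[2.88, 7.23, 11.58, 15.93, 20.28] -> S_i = 2.88 + 4.35*i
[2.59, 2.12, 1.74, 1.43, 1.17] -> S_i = 2.59*0.82^i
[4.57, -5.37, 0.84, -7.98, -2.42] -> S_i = Random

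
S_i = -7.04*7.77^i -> [-7.04, -54.7, -425.03, -3302.45, -25660.0]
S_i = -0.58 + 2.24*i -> [-0.58, 1.66, 3.9, 6.14, 8.38]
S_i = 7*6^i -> [7, 42, 252, 1512, 9072]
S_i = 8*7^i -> [8, 56, 392, 2744, 19208]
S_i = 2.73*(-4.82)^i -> [2.73, -13.16, 63.42, -305.71, 1473.5]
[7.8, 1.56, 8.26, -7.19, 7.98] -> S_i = Random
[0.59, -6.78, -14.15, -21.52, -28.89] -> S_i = 0.59 + -7.37*i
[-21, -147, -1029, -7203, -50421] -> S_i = -21*7^i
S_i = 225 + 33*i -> [225, 258, 291, 324, 357]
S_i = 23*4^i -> [23, 92, 368, 1472, 5888]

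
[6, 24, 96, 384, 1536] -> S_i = 6*4^i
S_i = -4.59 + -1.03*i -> [-4.59, -5.62, -6.65, -7.68, -8.71]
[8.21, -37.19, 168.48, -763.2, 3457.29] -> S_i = 8.21*(-4.53)^i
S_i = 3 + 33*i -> [3, 36, 69, 102, 135]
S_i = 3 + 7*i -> [3, 10, 17, 24, 31]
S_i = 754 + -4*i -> [754, 750, 746, 742, 738]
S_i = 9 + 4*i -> [9, 13, 17, 21, 25]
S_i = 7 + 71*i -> [7, 78, 149, 220, 291]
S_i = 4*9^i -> [4, 36, 324, 2916, 26244]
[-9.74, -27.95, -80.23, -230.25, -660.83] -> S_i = -9.74*2.87^i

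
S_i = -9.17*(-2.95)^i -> [-9.17, 27.05, -79.8, 235.42, -694.48]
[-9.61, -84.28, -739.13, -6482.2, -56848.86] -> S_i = -9.61*8.77^i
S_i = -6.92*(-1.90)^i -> [-6.92, 13.15, -24.98, 47.46, -90.18]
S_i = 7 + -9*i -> [7, -2, -11, -20, -29]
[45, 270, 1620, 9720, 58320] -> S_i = 45*6^i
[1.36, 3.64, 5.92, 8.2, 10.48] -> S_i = 1.36 + 2.28*i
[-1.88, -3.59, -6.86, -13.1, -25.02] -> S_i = -1.88*1.91^i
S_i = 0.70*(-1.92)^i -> [0.7, -1.34, 2.58, -4.95, 9.51]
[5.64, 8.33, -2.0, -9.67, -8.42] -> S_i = Random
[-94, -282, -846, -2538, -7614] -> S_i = -94*3^i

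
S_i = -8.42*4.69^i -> [-8.42, -39.49, -185.21, -868.62, -4073.84]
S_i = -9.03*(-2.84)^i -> [-9.03, 25.65, -72.83, 206.84, -587.44]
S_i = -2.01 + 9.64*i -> [-2.01, 7.63, 17.27, 26.91, 36.55]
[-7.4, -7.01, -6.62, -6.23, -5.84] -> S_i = -7.40 + 0.39*i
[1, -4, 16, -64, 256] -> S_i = 1*-4^i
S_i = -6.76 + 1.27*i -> [-6.76, -5.49, -4.22, -2.95, -1.68]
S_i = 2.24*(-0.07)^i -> [2.24, -0.16, 0.01, -0.0, 0.0]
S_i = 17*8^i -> [17, 136, 1088, 8704, 69632]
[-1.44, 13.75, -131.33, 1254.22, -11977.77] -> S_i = -1.44*(-9.55)^i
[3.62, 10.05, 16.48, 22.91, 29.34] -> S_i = 3.62 + 6.43*i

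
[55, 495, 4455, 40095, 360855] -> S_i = 55*9^i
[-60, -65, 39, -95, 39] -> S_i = Random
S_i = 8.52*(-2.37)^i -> [8.52, -20.19, 47.86, -113.42, 268.8]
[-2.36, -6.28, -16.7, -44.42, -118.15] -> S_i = -2.36*2.66^i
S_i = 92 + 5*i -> [92, 97, 102, 107, 112]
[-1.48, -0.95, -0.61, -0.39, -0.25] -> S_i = -1.48*0.64^i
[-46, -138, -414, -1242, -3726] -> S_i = -46*3^i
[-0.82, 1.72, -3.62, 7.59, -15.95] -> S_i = -0.82*(-2.10)^i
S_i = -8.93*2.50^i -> [-8.93, -22.32, -55.81, -139.53, -348.83]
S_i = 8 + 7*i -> [8, 15, 22, 29, 36]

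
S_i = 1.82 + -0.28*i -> [1.82, 1.54, 1.26, 0.98, 0.7]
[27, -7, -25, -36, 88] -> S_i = Random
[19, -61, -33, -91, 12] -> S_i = Random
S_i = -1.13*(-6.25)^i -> [-1.13, 7.06, -44.14, 275.88, -1724.24]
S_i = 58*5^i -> [58, 290, 1450, 7250, 36250]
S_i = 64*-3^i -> [64, -192, 576, -1728, 5184]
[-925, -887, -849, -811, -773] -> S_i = -925 + 38*i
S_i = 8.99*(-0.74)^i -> [8.99, -6.65, 4.92, -3.64, 2.7]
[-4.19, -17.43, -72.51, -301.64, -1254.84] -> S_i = -4.19*4.16^i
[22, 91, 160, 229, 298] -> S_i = 22 + 69*i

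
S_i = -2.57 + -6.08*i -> [-2.57, -8.65, -14.73, -20.81, -26.89]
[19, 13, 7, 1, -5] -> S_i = 19 + -6*i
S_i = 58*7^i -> [58, 406, 2842, 19894, 139258]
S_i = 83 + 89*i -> [83, 172, 261, 350, 439]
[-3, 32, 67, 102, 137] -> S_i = -3 + 35*i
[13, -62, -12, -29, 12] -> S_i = Random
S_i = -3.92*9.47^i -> [-3.92, -37.12, -351.55, -3329.17, -31527.24]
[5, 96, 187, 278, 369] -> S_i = 5 + 91*i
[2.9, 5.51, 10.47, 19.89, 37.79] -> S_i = 2.90*1.90^i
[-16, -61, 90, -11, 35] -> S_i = Random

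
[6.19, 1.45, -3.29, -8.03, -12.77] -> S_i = 6.19 + -4.74*i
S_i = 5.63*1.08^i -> [5.63, 6.08, 6.57, 7.09, 7.66]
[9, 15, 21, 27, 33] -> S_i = 9 + 6*i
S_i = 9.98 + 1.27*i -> [9.98, 11.25, 12.52, 13.79, 15.06]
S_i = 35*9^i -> [35, 315, 2835, 25515, 229635]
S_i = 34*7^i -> [34, 238, 1666, 11662, 81634]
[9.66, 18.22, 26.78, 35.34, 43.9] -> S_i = 9.66 + 8.56*i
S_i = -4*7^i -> [-4, -28, -196, -1372, -9604]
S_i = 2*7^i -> [2, 14, 98, 686, 4802]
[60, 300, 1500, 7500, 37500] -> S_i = 60*5^i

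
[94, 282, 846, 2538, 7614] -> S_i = 94*3^i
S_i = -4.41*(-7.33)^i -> [-4.41, 32.33, -236.94, 1736.8, -12730.76]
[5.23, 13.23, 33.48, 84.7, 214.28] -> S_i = 5.23*2.53^i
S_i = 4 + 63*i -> [4, 67, 130, 193, 256]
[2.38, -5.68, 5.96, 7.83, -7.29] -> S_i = Random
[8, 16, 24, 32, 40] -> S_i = 8 + 8*i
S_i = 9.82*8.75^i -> [9.82, 85.92, 751.84, 6578.63, 57563.04]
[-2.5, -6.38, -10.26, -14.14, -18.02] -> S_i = -2.50 + -3.88*i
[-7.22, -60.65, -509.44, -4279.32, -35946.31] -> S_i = -7.22*8.40^i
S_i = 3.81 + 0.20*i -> [3.81, 4.01, 4.21, 4.41, 4.61]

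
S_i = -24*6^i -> [-24, -144, -864, -5184, -31104]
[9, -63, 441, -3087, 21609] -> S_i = 9*-7^i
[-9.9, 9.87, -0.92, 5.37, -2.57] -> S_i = Random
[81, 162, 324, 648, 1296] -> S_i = 81*2^i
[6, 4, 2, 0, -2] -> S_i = 6 + -2*i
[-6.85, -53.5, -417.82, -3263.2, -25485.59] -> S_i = -6.85*7.81^i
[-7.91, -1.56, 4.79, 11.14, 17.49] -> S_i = -7.91 + 6.35*i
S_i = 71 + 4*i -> [71, 75, 79, 83, 87]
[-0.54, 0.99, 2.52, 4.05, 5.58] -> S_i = -0.54 + 1.53*i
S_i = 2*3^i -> [2, 6, 18, 54, 162]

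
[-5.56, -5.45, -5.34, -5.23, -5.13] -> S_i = -5.56*0.98^i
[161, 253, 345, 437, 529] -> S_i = 161 + 92*i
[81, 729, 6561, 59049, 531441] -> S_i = 81*9^i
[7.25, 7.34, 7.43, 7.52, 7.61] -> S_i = 7.25 + 0.09*i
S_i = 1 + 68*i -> [1, 69, 137, 205, 273]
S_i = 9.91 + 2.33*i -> [9.91, 12.24, 14.57, 16.9, 19.23]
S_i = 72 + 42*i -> [72, 114, 156, 198, 240]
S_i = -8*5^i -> [-8, -40, -200, -1000, -5000]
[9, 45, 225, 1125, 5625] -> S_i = 9*5^i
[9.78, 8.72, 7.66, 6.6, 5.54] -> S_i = 9.78 + -1.06*i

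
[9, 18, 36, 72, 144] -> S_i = 9*2^i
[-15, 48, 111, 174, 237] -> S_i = -15 + 63*i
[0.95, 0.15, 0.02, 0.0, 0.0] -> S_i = 0.95*0.16^i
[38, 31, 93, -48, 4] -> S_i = Random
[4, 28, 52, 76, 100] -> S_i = 4 + 24*i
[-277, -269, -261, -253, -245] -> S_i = -277 + 8*i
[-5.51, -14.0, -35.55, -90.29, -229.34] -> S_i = -5.51*2.54^i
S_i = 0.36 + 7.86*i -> [0.36, 8.22, 16.08, 23.94, 31.8]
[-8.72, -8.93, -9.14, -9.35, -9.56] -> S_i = -8.72 + -0.21*i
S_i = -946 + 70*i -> [-946, -876, -806, -736, -666]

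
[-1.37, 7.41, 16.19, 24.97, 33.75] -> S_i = -1.37 + 8.78*i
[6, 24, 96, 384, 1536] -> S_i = 6*4^i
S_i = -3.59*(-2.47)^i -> [-3.59, 8.87, -21.9, 54.1, -133.62]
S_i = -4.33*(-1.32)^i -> [-4.33, 5.72, -7.54, 9.96, -13.15]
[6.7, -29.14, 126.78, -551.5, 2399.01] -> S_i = 6.70*(-4.35)^i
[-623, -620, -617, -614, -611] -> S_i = -623 + 3*i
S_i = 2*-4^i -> [2, -8, 32, -128, 512]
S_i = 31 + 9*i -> [31, 40, 49, 58, 67]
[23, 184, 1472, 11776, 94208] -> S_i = 23*8^i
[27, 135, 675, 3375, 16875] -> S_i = 27*5^i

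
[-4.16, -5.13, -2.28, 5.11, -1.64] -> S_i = Random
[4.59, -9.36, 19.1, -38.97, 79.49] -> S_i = 4.59*(-2.04)^i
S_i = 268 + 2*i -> [268, 270, 272, 274, 276]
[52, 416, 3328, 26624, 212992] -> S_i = 52*8^i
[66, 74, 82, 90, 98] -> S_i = 66 + 8*i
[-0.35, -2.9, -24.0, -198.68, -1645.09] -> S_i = -0.35*8.28^i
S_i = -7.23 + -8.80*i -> [-7.23, -16.03, -24.83, -33.63, -42.43]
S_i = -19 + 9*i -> [-19, -10, -1, 8, 17]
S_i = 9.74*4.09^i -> [9.74, 39.84, 162.93, 666.39, 2725.54]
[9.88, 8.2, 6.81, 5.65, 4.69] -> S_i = 9.88*0.83^i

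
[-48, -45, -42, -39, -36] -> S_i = -48 + 3*i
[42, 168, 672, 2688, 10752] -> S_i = 42*4^i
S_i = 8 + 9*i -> [8, 17, 26, 35, 44]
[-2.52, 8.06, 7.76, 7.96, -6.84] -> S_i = Random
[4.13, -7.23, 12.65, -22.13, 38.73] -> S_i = 4.13*(-1.75)^i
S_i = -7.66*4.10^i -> [-7.66, -31.41, -128.76, -527.93, -2164.53]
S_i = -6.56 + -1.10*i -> [-6.56, -7.66, -8.76, -9.86, -10.96]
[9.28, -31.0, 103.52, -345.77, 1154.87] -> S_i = 9.28*(-3.34)^i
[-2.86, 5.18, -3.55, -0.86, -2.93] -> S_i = Random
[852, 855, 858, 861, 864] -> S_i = 852 + 3*i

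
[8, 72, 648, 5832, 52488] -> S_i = 8*9^i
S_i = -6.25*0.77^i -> [-6.25, -4.81, -3.71, -2.85, -2.2]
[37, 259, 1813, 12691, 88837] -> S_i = 37*7^i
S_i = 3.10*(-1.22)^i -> [3.1, -3.78, 4.61, -5.63, 6.87]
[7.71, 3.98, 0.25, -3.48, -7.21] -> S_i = 7.71 + -3.73*i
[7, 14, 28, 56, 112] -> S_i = 7*2^i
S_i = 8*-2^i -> [8, -16, 32, -64, 128]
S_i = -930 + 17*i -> [-930, -913, -896, -879, -862]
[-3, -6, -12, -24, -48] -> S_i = -3*2^i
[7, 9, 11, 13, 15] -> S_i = 7 + 2*i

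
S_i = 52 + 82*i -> [52, 134, 216, 298, 380]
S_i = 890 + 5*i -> [890, 895, 900, 905, 910]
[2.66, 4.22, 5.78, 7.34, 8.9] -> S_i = 2.66 + 1.56*i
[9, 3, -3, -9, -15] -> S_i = 9 + -6*i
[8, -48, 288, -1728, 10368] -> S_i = 8*-6^i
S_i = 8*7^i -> [8, 56, 392, 2744, 19208]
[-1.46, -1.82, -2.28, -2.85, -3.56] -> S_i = -1.46*1.25^i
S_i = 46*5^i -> [46, 230, 1150, 5750, 28750]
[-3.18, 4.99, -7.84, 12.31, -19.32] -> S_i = -3.18*(-1.57)^i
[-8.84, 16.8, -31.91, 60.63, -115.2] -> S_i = -8.84*(-1.90)^i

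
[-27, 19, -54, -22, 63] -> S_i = Random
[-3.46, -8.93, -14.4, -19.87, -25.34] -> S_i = -3.46 + -5.47*i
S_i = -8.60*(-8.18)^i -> [-8.6, 70.35, -575.45, 4707.15, -38504.52]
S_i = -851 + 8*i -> [-851, -843, -835, -827, -819]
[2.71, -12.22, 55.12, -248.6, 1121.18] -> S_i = 2.71*(-4.51)^i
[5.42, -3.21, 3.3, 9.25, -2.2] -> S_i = Random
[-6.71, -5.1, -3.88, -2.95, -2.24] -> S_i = -6.71*0.76^i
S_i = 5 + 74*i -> [5, 79, 153, 227, 301]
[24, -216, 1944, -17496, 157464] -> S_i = 24*-9^i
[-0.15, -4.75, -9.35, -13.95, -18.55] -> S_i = -0.15 + -4.60*i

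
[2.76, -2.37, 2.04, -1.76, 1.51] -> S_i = 2.76*(-0.86)^i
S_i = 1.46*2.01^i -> [1.46, 2.93, 5.9, 11.86, 23.83]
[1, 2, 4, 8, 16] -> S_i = 1*2^i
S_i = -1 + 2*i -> [-1, 1, 3, 5, 7]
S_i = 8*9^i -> [8, 72, 648, 5832, 52488]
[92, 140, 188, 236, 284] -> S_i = 92 + 48*i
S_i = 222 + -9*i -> [222, 213, 204, 195, 186]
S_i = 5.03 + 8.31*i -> [5.03, 13.34, 21.65, 29.96, 38.27]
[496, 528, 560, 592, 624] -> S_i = 496 + 32*i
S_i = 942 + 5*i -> [942, 947, 952, 957, 962]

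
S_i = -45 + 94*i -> [-45, 49, 143, 237, 331]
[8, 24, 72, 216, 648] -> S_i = 8*3^i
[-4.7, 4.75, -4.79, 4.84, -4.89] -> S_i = -4.70*(-1.01)^i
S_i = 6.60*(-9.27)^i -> [6.6, -61.18, 567.16, -5257.55, 48737.46]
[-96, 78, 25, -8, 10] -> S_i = Random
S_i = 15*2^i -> [15, 30, 60, 120, 240]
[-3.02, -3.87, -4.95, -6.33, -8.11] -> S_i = -3.02*1.28^i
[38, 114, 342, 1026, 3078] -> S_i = 38*3^i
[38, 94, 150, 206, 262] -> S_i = 38 + 56*i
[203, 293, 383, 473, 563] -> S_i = 203 + 90*i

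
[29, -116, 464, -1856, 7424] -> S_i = 29*-4^i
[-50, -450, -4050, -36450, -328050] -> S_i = -50*9^i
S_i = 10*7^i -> [10, 70, 490, 3430, 24010]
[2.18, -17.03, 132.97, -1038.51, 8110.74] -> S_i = 2.18*(-7.81)^i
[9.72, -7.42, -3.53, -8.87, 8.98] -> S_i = Random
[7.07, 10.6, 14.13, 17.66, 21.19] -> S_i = 7.07 + 3.53*i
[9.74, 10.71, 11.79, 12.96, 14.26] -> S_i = 9.74*1.10^i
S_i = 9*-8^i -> [9, -72, 576, -4608, 36864]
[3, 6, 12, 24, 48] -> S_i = 3*2^i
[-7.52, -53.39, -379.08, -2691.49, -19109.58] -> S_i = -7.52*7.10^i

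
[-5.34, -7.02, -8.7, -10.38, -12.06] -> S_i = -5.34 + -1.68*i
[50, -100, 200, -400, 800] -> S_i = 50*-2^i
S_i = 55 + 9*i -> [55, 64, 73, 82, 91]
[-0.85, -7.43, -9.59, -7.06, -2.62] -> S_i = Random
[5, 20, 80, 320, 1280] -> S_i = 5*4^i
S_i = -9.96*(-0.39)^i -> [-9.96, 3.88, -1.51, 0.59, -0.23]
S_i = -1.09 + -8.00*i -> [-1.09, -9.09, -17.09, -25.09, -33.09]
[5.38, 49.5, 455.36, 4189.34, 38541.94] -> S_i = 5.38*9.20^i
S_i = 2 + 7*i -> [2, 9, 16, 23, 30]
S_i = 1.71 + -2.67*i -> [1.71, -0.96, -3.63, -6.3, -8.97]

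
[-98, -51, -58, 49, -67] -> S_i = Random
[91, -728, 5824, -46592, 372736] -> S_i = 91*-8^i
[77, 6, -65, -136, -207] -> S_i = 77 + -71*i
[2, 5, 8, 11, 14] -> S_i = 2 + 3*i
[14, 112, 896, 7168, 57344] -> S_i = 14*8^i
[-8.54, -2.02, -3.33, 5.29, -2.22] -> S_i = Random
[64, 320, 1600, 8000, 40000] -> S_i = 64*5^i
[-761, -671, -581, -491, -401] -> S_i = -761 + 90*i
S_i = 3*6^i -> [3, 18, 108, 648, 3888]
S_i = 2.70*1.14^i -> [2.7, 3.08, 3.51, 4.0, 4.56]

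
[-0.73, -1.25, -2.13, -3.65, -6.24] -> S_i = -0.73*1.71^i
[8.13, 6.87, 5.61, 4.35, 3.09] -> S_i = 8.13 + -1.26*i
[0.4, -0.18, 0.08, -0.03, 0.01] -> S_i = 0.40*(-0.44)^i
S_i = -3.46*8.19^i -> [-3.46, -28.34, -232.08, -1900.76, -15567.24]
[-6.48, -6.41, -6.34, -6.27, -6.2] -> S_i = -6.48 + 0.07*i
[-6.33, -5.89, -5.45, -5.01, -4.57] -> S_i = -6.33 + 0.44*i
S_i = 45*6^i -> [45, 270, 1620, 9720, 58320]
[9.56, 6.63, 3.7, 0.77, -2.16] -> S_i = 9.56 + -2.93*i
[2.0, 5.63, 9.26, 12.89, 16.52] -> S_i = 2.00 + 3.63*i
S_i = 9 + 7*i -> [9, 16, 23, 30, 37]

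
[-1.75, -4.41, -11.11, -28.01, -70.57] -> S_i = -1.75*2.52^i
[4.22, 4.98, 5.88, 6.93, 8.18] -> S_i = 4.22*1.18^i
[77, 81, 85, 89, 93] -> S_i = 77 + 4*i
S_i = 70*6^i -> [70, 420, 2520, 15120, 90720]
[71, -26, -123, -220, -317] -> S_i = 71 + -97*i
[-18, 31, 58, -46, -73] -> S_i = Random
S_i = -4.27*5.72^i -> [-4.27, -24.42, -139.71, -799.13, -4571.01]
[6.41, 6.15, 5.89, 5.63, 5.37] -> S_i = 6.41 + -0.26*i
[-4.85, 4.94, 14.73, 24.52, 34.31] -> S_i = -4.85 + 9.79*i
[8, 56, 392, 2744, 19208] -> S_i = 8*7^i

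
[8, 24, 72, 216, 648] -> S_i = 8*3^i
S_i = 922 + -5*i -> [922, 917, 912, 907, 902]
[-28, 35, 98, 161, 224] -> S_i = -28 + 63*i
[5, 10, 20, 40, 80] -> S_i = 5*2^i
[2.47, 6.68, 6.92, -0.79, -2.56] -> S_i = Random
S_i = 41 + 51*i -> [41, 92, 143, 194, 245]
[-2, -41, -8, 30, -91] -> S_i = Random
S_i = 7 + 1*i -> [7, 8, 9, 10, 11]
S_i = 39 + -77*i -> [39, -38, -115, -192, -269]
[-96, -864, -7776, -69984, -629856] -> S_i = -96*9^i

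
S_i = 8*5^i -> [8, 40, 200, 1000, 5000]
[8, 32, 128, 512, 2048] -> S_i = 8*4^i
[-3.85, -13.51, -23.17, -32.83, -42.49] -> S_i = -3.85 + -9.66*i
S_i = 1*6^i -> [1, 6, 36, 216, 1296]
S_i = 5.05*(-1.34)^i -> [5.05, -6.77, 9.07, -12.15, 16.28]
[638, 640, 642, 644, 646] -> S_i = 638 + 2*i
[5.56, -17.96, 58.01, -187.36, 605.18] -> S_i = 5.56*(-3.23)^i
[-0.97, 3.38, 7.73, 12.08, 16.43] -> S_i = -0.97 + 4.35*i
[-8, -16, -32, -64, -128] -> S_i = -8*2^i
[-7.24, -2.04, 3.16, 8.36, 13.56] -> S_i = -7.24 + 5.20*i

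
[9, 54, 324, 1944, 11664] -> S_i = 9*6^i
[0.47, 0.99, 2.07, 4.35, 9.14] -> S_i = 0.47*2.10^i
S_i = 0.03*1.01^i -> [0.03, 0.03, 0.03, 0.03, 0.03]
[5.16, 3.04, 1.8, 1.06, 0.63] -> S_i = 5.16*0.59^i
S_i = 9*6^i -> [9, 54, 324, 1944, 11664]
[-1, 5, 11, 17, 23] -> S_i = -1 + 6*i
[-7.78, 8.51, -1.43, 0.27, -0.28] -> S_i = Random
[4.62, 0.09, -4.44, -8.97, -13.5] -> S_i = 4.62 + -4.53*i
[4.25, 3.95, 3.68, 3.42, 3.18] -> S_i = 4.25*0.93^i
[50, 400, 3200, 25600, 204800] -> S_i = 50*8^i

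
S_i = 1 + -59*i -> [1, -58, -117, -176, -235]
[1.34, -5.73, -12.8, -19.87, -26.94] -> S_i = 1.34 + -7.07*i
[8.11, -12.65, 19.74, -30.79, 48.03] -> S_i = 8.11*(-1.56)^i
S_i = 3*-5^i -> [3, -15, 75, -375, 1875]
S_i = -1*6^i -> [-1, -6, -36, -216, -1296]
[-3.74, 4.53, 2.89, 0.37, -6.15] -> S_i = Random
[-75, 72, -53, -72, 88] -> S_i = Random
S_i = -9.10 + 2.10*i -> [-9.1, -7.0, -4.9, -2.8, -0.7]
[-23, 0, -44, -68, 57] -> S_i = Random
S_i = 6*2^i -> [6, 12, 24, 48, 96]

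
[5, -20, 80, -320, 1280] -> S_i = 5*-4^i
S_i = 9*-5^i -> [9, -45, 225, -1125, 5625]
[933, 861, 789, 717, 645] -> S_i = 933 + -72*i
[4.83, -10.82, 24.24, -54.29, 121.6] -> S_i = 4.83*(-2.24)^i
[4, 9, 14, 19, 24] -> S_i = 4 + 5*i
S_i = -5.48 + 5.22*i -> [-5.48, -0.26, 4.96, 10.18, 15.4]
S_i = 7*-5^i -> [7, -35, 175, -875, 4375]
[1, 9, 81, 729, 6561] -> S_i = 1*9^i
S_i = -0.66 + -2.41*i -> [-0.66, -3.07, -5.48, -7.89, -10.3]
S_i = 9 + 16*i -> [9, 25, 41, 57, 73]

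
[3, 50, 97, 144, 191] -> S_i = 3 + 47*i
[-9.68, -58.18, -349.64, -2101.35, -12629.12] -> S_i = -9.68*6.01^i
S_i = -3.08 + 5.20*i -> [-3.08, 2.12, 7.32, 12.52, 17.72]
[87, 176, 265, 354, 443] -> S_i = 87 + 89*i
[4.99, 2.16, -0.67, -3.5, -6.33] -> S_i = 4.99 + -2.83*i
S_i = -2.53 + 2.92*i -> [-2.53, 0.39, 3.31, 6.23, 9.15]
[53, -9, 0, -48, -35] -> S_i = Random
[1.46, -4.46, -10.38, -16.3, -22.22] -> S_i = 1.46 + -5.92*i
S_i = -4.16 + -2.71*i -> [-4.16, -6.87, -9.58, -12.29, -15.0]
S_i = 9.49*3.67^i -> [9.49, 34.83, 127.82, 469.1, 1721.59]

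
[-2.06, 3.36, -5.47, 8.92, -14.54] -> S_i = -2.06*(-1.63)^i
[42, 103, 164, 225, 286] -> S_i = 42 + 61*i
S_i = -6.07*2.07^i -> [-6.07, -12.56, -26.01, -53.84, -111.45]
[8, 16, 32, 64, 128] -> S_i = 8*2^i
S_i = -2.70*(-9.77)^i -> [-2.7, 26.38, -257.72, 2517.95, -24600.39]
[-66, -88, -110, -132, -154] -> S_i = -66 + -22*i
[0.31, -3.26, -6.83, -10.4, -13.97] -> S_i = 0.31 + -3.57*i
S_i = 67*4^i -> [67, 268, 1072, 4288, 17152]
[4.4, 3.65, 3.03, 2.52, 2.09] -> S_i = 4.40*0.83^i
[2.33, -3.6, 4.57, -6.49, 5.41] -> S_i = Random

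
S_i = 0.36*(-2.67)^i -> [0.36, -0.96, 2.57, -6.85, 18.3]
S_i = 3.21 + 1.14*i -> [3.21, 4.35, 5.49, 6.63, 7.77]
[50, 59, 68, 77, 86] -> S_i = 50 + 9*i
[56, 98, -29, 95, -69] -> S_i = Random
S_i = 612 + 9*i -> [612, 621, 630, 639, 648]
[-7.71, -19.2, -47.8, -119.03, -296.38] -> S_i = -7.71*2.49^i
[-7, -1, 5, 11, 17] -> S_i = -7 + 6*i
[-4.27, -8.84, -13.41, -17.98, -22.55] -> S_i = -4.27 + -4.57*i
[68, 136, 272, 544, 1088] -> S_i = 68*2^i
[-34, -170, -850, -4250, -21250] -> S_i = -34*5^i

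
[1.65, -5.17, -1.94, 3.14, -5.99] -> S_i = Random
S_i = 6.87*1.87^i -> [6.87, 12.85, 24.02, 44.92, 84.01]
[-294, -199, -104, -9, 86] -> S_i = -294 + 95*i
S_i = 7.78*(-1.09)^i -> [7.78, -8.48, 9.24, -10.08, 10.98]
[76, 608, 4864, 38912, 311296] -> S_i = 76*8^i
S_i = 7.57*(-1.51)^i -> [7.57, -11.43, 17.26, -26.06, 39.36]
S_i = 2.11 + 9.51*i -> [2.11, 11.62, 21.13, 30.64, 40.15]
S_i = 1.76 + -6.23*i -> [1.76, -4.47, -10.7, -16.93, -23.16]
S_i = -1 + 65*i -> [-1, 64, 129, 194, 259]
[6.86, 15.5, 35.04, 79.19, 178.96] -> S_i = 6.86*2.26^i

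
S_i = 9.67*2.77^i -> [9.67, 26.79, 74.2, 205.53, 569.31]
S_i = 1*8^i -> [1, 8, 64, 512, 4096]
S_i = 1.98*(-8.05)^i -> [1.98, -15.94, 128.31, -1032.89, 8314.74]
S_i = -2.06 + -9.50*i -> [-2.06, -11.56, -21.06, -30.56, -40.06]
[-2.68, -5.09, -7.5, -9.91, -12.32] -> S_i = -2.68 + -2.41*i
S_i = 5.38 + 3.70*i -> [5.38, 9.08, 12.78, 16.48, 20.18]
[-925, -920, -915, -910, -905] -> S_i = -925 + 5*i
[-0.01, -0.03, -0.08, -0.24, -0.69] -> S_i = -0.01*2.88^i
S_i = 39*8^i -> [39, 312, 2496, 19968, 159744]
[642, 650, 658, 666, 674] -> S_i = 642 + 8*i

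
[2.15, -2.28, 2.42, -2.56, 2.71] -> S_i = 2.15*(-1.06)^i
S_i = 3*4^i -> [3, 12, 48, 192, 768]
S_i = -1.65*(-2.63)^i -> [-1.65, 4.34, -11.41, 30.02, -78.94]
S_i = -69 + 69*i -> [-69, 0, 69, 138, 207]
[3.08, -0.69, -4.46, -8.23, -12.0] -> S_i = 3.08 + -3.77*i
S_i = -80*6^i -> [-80, -480, -2880, -17280, -103680]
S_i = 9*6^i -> [9, 54, 324, 1944, 11664]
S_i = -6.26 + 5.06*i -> [-6.26, -1.2, 3.86, 8.92, 13.98]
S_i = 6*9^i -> [6, 54, 486, 4374, 39366]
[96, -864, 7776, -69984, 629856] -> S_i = 96*-9^i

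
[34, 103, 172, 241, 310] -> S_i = 34 + 69*i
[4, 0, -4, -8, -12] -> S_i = 4 + -4*i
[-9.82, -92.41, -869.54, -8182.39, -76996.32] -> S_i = -9.82*9.41^i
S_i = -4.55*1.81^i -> [-4.55, -8.24, -14.91, -26.98, -48.83]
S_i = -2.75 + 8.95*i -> [-2.75, 6.2, 15.15, 24.1, 33.05]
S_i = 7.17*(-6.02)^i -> [7.17, -43.16, 259.84, -1564.26, 9416.84]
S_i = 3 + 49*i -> [3, 52, 101, 150, 199]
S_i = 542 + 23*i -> [542, 565, 588, 611, 634]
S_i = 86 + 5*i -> [86, 91, 96, 101, 106]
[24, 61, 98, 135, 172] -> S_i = 24 + 37*i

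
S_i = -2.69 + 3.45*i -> [-2.69, 0.76, 4.21, 7.66, 11.11]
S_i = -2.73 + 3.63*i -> [-2.73, 0.9, 4.53, 8.16, 11.79]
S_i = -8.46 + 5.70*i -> [-8.46, -2.76, 2.94, 8.64, 14.34]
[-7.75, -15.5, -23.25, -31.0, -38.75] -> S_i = -7.75 + -7.75*i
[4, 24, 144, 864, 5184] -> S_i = 4*6^i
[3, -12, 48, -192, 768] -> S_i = 3*-4^i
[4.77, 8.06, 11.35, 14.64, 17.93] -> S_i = 4.77 + 3.29*i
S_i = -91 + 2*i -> [-91, -89, -87, -85, -83]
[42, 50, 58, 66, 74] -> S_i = 42 + 8*i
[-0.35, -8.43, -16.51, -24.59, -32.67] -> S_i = -0.35 + -8.08*i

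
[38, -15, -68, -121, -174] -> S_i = 38 + -53*i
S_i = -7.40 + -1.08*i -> [-7.4, -8.48, -9.56, -10.64, -11.72]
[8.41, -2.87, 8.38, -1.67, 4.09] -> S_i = Random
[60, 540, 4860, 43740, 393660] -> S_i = 60*9^i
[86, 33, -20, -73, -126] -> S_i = 86 + -53*i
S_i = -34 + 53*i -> [-34, 19, 72, 125, 178]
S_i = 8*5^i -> [8, 40, 200, 1000, 5000]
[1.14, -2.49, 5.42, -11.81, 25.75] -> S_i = 1.14*(-2.18)^i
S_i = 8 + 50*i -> [8, 58, 108, 158, 208]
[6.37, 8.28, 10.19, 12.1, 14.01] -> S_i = 6.37 + 1.91*i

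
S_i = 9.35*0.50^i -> [9.35, 4.68, 2.34, 1.17, 0.58]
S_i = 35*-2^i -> [35, -70, 140, -280, 560]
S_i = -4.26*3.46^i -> [-4.26, -14.74, -51.0, -176.46, -610.54]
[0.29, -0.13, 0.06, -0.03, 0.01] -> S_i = 0.29*(-0.46)^i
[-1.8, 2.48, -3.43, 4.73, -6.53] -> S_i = -1.80*(-1.38)^i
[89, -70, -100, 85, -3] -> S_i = Random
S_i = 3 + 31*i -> [3, 34, 65, 96, 127]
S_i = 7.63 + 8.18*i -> [7.63, 15.81, 23.99, 32.17, 40.35]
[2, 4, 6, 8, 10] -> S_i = 2 + 2*i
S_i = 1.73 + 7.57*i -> [1.73, 9.3, 16.87, 24.44, 32.01]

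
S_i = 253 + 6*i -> [253, 259, 265, 271, 277]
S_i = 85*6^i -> [85, 510, 3060, 18360, 110160]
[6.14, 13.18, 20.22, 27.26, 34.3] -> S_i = 6.14 + 7.04*i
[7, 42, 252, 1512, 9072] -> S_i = 7*6^i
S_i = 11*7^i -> [11, 77, 539, 3773, 26411]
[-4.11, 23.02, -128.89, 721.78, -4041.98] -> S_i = -4.11*(-5.60)^i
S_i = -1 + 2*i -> [-1, 1, 3, 5, 7]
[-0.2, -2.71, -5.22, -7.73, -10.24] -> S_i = -0.20 + -2.51*i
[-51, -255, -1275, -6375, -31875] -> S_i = -51*5^i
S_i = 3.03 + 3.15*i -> [3.03, 6.18, 9.33, 12.48, 15.63]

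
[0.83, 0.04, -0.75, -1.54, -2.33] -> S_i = 0.83 + -0.79*i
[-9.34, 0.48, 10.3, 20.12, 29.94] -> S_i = -9.34 + 9.82*i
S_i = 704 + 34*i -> [704, 738, 772, 806, 840]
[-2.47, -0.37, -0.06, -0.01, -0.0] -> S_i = -2.47*0.15^i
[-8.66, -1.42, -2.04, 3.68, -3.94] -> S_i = Random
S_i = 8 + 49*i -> [8, 57, 106, 155, 204]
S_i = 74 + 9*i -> [74, 83, 92, 101, 110]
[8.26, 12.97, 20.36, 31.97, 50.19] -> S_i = 8.26*1.57^i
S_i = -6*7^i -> [-6, -42, -294, -2058, -14406]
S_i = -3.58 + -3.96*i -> [-3.58, -7.54, -11.5, -15.46, -19.42]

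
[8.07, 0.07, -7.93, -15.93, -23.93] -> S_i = 8.07 + -8.00*i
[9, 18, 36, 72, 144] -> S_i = 9*2^i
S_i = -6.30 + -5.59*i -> [-6.3, -11.89, -17.48, -23.07, -28.66]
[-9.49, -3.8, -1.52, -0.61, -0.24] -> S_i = -9.49*0.40^i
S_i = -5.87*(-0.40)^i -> [-5.87, 2.35, -0.94, 0.38, -0.15]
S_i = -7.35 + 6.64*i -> [-7.35, -0.71, 5.93, 12.57, 19.21]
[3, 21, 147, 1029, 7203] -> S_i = 3*7^i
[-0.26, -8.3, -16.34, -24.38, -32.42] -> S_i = -0.26 + -8.04*i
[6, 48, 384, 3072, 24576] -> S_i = 6*8^i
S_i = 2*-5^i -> [2, -10, 50, -250, 1250]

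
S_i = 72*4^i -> [72, 288, 1152, 4608, 18432]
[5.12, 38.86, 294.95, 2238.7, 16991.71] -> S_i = 5.12*7.59^i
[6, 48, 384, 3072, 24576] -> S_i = 6*8^i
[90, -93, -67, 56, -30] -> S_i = Random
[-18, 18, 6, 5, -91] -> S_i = Random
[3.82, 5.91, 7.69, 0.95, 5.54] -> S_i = Random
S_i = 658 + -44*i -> [658, 614, 570, 526, 482]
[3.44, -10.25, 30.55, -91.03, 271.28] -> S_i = 3.44*(-2.98)^i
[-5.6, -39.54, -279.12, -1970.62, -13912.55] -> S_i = -5.60*7.06^i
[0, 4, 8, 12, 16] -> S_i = 0 + 4*i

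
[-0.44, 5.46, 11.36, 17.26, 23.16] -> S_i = -0.44 + 5.90*i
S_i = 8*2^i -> [8, 16, 32, 64, 128]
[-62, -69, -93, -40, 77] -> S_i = Random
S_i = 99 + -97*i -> [99, 2, -95, -192, -289]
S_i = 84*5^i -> [84, 420, 2100, 10500, 52500]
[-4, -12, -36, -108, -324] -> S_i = -4*3^i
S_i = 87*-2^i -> [87, -174, 348, -696, 1392]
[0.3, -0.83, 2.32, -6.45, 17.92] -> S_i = 0.30*(-2.78)^i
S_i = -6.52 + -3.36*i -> [-6.52, -9.88, -13.24, -16.6, -19.96]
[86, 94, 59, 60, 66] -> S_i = Random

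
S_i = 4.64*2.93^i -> [4.64, 13.6, 39.83, 116.71, 341.97]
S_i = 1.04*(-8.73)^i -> [1.04, -9.08, 79.26, -691.95, 6040.74]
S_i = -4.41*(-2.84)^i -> [-4.41, 12.52, -35.57, 101.02, -286.89]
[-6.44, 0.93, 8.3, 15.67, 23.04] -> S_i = -6.44 + 7.37*i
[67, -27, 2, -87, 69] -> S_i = Random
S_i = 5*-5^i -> [5, -25, 125, -625, 3125]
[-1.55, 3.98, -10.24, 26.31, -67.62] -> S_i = -1.55*(-2.57)^i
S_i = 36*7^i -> [36, 252, 1764, 12348, 86436]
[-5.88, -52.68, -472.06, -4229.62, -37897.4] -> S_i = -5.88*8.96^i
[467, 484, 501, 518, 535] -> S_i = 467 + 17*i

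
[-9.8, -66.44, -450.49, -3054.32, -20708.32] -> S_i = -9.80*6.78^i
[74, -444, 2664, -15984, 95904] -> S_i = 74*-6^i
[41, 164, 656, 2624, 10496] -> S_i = 41*4^i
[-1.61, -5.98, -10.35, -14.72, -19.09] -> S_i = -1.61 + -4.37*i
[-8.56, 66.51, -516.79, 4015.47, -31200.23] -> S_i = -8.56*(-7.77)^i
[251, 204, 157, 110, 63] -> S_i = 251 + -47*i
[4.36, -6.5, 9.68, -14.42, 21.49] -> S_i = 4.36*(-1.49)^i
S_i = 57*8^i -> [57, 456, 3648, 29184, 233472]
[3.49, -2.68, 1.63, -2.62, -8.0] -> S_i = Random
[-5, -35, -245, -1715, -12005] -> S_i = -5*7^i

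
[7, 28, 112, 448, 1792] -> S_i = 7*4^i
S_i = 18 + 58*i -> [18, 76, 134, 192, 250]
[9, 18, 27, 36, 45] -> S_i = 9 + 9*i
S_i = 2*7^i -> [2, 14, 98, 686, 4802]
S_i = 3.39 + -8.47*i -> [3.39, -5.08, -13.55, -22.02, -30.49]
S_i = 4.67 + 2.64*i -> [4.67, 7.31, 9.95, 12.59, 15.23]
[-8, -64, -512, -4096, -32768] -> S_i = -8*8^i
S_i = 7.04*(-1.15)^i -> [7.04, -8.1, 9.31, -10.71, 12.31]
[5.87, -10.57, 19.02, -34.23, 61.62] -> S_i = 5.87*(-1.80)^i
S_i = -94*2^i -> [-94, -188, -376, -752, -1504]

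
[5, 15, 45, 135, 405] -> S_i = 5*3^i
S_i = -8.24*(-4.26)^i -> [-8.24, 35.1, -149.54, 637.02, -2713.72]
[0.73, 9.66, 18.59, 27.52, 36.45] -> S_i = 0.73 + 8.93*i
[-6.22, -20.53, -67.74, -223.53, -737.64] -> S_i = -6.22*3.30^i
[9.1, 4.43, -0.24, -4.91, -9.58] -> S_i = 9.10 + -4.67*i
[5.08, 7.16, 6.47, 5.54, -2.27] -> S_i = Random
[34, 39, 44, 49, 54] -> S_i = 34 + 5*i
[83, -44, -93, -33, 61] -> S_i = Random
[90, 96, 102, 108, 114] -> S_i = 90 + 6*i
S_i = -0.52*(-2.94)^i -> [-0.52, 1.53, -4.49, 13.21, -38.85]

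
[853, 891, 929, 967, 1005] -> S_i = 853 + 38*i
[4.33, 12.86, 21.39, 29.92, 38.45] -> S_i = 4.33 + 8.53*i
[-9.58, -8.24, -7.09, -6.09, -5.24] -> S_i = -9.58*0.86^i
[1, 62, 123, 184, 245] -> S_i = 1 + 61*i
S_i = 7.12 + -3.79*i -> [7.12, 3.33, -0.46, -4.25, -8.04]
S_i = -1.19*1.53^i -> [-1.19, -1.82, -2.79, -4.26, -6.52]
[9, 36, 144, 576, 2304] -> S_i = 9*4^i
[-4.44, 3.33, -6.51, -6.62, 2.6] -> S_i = Random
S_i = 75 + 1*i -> [75, 76, 77, 78, 79]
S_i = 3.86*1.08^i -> [3.86, 4.17, 4.5, 4.86, 5.25]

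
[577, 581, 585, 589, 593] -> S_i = 577 + 4*i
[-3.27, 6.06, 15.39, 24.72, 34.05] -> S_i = -3.27 + 9.33*i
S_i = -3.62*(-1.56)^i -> [-3.62, 5.65, -8.81, 13.74, -21.44]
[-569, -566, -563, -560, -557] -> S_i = -569 + 3*i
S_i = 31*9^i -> [31, 279, 2511, 22599, 203391]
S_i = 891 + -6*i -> [891, 885, 879, 873, 867]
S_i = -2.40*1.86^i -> [-2.4, -4.46, -8.3, -15.44, -28.73]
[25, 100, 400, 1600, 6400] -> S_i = 25*4^i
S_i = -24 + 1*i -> [-24, -23, -22, -21, -20]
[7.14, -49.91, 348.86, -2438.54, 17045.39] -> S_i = 7.14*(-6.99)^i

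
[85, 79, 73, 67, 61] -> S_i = 85 + -6*i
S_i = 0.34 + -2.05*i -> [0.34, -1.71, -3.76, -5.81, -7.86]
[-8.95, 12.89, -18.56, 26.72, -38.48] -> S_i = -8.95*(-1.44)^i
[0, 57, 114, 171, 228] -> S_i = 0 + 57*i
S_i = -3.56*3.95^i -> [-3.56, -14.06, -55.54, -219.4, -866.64]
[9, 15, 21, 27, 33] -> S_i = 9 + 6*i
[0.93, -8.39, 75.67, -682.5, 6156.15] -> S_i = 0.93*(-9.02)^i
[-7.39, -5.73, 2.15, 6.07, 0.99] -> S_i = Random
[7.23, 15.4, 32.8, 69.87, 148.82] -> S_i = 7.23*2.13^i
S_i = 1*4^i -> [1, 4, 16, 64, 256]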